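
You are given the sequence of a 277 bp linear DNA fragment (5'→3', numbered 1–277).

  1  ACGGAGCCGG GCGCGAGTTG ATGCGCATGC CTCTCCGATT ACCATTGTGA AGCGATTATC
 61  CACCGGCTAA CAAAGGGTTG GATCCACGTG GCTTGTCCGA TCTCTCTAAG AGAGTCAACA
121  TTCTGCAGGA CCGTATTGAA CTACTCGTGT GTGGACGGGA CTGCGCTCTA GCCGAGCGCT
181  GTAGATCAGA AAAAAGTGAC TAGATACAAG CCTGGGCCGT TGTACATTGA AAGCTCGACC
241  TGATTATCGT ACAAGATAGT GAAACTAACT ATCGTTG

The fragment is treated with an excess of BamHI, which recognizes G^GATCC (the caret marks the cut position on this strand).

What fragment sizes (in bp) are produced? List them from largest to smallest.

The BamHI site (GGATCC) starts at position 80.
BamHI cuts after the first base of each site, so after position 80.
Linear molecule, 1 cut → 2 fragments:
  1–80 → 80 bp
  81–277 → 197 bp
Sorted largest to smallest: 197, 80 bp.

197, 80 bp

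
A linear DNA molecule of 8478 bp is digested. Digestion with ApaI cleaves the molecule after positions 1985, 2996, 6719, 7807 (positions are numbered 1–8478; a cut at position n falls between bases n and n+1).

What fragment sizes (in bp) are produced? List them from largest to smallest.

Linear molecule, 4 cuts → 5 fragments:
  1985 − 0 = 1985 bp
  2996 − 1985 = 1011 bp
  6719 − 2996 = 3723 bp
  7807 − 6719 = 1088 bp
  8478 − 7807 = 671 bp
Sorted largest to smallest: 3723, 1985, 1088, 1011, 671 bp.

3723, 1985, 1088, 1011, 671 bp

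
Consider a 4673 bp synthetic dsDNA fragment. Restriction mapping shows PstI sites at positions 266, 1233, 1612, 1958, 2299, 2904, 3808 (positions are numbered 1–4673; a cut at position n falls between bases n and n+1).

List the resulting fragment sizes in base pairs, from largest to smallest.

967, 904, 865, 605, 379, 346, 341, 266 bp

Linear molecule, 7 cuts → 8 fragments:
  266 − 0 = 266 bp
  1233 − 266 = 967 bp
  1612 − 1233 = 379 bp
  1958 − 1612 = 346 bp
  2299 − 1958 = 341 bp
  2904 − 2299 = 605 bp
  3808 − 2904 = 904 bp
  4673 − 3808 = 865 bp
Sorted largest to smallest: 967, 904, 865, 605, 379, 346, 341, 266 bp.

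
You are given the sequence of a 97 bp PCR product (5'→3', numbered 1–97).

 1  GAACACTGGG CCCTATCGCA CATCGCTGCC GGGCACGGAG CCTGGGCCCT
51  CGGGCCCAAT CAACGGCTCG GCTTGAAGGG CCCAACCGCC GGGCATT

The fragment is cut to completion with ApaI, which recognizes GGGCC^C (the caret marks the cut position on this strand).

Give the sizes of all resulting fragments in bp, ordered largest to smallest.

ApaI sites (GGGCCC) start at positions 8, 44, 52, 78.
ApaI cuts after base 5 of each site (before the last base), so after positions 12, 48, 56, 82.
Linear molecule, 4 cuts → 5 fragments:
  1–12 → 12 bp
  13–48 → 36 bp
  49–56 → 8 bp
  57–82 → 26 bp
  83–97 → 15 bp
Sorted largest to smallest: 36, 26, 15, 12, 8 bp.

36, 26, 15, 12, 8 bp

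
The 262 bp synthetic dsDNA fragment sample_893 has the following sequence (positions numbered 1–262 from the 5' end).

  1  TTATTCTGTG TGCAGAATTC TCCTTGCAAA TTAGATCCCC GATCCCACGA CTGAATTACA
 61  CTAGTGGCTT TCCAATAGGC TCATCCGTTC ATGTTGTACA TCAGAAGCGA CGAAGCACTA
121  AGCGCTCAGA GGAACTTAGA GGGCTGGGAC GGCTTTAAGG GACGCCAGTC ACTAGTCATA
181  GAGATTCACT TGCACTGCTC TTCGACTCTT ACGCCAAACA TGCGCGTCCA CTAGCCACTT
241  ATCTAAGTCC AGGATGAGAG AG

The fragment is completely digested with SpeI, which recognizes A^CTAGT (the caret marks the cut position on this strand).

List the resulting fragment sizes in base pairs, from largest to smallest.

111, 91, 60 bp

SpeI sites (ACTAGT) start at positions 60, 171.
SpeI cuts after the first base of each site, so after positions 60, 171.
Linear molecule, 2 cuts → 3 fragments:
  1–60 → 60 bp
  61–171 → 111 bp
  172–262 → 91 bp
Sorted largest to smallest: 111, 91, 60 bp.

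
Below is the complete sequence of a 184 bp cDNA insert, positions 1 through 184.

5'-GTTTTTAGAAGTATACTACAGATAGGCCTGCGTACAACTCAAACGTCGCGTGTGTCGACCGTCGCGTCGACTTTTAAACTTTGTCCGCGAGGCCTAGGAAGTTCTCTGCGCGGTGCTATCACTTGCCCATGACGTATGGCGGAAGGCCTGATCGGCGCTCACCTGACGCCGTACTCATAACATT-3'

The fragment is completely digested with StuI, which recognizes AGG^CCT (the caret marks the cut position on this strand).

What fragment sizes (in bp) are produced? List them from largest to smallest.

66, 54, 38, 26 bp

StuI sites (AGGCCT) start at positions 24, 90, 144.
StuI cuts after base 3 of each site, so after positions 26, 92, 146.
Linear molecule, 3 cuts → 4 fragments:
  1–26 → 26 bp
  27–92 → 66 bp
  93–146 → 54 bp
  147–184 → 38 bp
Sorted largest to smallest: 66, 54, 38, 26 bp.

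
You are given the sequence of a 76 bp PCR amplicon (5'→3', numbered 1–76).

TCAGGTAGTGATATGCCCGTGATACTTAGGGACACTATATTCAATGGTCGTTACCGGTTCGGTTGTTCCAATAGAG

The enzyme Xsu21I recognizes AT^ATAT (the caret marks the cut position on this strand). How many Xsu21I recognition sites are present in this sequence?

0

No occurrence of ATATAT is present in the sequence.
Xsu21I does not cut: 0 sites.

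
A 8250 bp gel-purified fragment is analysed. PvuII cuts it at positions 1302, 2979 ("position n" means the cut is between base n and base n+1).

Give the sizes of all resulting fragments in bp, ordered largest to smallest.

5271, 1677, 1302 bp

Linear molecule, 2 cuts → 3 fragments:
  1302 − 0 = 1302 bp
  2979 − 1302 = 1677 bp
  8250 − 2979 = 5271 bp
Sorted largest to smallest: 5271, 1677, 1302 bp.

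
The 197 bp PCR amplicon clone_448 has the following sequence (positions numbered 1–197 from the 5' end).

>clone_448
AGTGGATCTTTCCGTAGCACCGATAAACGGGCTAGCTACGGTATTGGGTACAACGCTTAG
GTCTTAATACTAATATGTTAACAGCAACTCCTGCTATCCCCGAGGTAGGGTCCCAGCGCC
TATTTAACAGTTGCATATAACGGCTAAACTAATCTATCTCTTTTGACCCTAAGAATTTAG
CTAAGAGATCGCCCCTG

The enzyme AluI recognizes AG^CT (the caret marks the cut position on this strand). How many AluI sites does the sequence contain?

2

AGCT occurs starting at positions 34, 179.
AluI cuts at 2 sites.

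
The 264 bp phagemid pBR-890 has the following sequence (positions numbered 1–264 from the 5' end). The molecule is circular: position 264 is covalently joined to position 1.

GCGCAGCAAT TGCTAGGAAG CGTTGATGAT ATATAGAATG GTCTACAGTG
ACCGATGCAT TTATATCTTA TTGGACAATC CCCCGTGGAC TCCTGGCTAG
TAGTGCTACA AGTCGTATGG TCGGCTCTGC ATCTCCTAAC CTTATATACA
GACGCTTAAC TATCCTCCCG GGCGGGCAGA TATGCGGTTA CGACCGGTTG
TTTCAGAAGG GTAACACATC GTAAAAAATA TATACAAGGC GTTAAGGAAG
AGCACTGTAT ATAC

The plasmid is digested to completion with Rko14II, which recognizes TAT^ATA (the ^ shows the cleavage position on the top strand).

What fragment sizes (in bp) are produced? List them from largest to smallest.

113, 86, 36, 29 bp

Rko14II sites (TATATA) start at positions 30, 143, 229, 258.
Rko14II cuts after base 3 of each site, so after positions 32, 145, 231, 260.
Circular molecule, 4 cuts → 4 fragments:
  33–145 → 113 bp
  146–231 → 86 bp
  232–260 → 29 bp
  261–264 then 1–32 → 4 + 32 = 36 bp
Sorted largest to smallest: 113, 86, 36, 29 bp.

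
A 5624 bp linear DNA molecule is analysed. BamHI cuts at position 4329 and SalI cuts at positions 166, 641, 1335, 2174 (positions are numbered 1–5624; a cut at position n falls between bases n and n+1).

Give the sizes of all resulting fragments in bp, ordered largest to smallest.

2155, 1295, 839, 694, 475, 166 bp

Combined cut positions (sorted): 166, 641, 1335, 2174, 4329.
Linear molecule, 5 cuts → 6 fragments:
  166 − 0 = 166 bp
  641 − 166 = 475 bp
  1335 − 641 = 694 bp
  2174 − 1335 = 839 bp
  4329 − 2174 = 2155 bp
  5624 − 4329 = 1295 bp
Sorted largest to smallest: 2155, 1295, 839, 694, 475, 166 bp.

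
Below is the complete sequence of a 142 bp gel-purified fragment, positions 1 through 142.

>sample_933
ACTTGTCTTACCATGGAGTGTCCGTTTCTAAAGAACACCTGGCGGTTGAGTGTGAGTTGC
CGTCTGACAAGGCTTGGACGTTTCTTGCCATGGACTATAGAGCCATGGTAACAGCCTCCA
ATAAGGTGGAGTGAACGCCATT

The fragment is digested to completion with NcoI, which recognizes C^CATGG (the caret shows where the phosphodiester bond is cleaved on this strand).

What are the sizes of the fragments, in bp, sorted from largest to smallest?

77, 39, 15, 11 bp

NcoI sites (CCATGG) start at positions 11, 88, 103.
NcoI cuts after the first base of each site, so after positions 11, 88, 103.
Linear molecule, 3 cuts → 4 fragments:
  1–11 → 11 bp
  12–88 → 77 bp
  89–103 → 15 bp
  104–142 → 39 bp
Sorted largest to smallest: 77, 39, 15, 11 bp.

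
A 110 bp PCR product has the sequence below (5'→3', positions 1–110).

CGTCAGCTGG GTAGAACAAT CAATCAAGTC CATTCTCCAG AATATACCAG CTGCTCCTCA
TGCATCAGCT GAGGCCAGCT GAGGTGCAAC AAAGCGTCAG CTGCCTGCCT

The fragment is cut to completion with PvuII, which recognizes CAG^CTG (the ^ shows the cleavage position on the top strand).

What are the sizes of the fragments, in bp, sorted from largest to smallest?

44, 22, 18, 10, 10, 6 bp

PvuII sites (CAGCTG) start at positions 4, 48, 66, 76, 98.
PvuII cuts after base 3 of each site, so after positions 6, 50, 68, 78, 100.
Linear molecule, 5 cuts → 6 fragments:
  1–6 → 6 bp
  7–50 → 44 bp
  51–68 → 18 bp
  69–78 → 10 bp
  79–100 → 22 bp
  101–110 → 10 bp
Sorted largest to smallest: 44, 22, 18, 10, 10, 6 bp.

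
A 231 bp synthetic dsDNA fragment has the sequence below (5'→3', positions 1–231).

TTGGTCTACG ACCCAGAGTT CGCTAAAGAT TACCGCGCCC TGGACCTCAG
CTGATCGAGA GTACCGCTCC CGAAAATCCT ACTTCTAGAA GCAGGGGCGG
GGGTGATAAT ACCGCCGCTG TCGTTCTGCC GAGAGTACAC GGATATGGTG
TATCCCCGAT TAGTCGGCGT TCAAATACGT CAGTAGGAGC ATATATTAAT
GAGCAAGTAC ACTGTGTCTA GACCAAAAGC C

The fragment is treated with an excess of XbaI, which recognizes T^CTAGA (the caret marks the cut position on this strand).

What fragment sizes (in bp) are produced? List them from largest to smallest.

133, 84, 14 bp

XbaI sites (TCTAGA) start at positions 84, 217.
XbaI cuts after the first base of each site, so after positions 84, 217.
Linear molecule, 2 cuts → 3 fragments:
  1–84 → 84 bp
  85–217 → 133 bp
  218–231 → 14 bp
Sorted largest to smallest: 133, 84, 14 bp.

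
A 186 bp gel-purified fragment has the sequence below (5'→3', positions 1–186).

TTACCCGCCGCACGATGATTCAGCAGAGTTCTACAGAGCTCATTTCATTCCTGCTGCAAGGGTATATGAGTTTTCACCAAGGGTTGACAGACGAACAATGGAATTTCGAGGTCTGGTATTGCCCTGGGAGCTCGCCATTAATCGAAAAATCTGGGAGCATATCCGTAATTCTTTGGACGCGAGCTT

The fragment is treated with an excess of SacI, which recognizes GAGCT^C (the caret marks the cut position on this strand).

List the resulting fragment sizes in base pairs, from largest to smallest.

92, 54, 40 bp

SacI sites (GAGCTC) start at positions 36, 128.
SacI cuts after base 5 of each site (before the last base), so after positions 40, 132.
Linear molecule, 2 cuts → 3 fragments:
  1–40 → 40 bp
  41–132 → 92 bp
  133–186 → 54 bp
Sorted largest to smallest: 92, 54, 40 bp.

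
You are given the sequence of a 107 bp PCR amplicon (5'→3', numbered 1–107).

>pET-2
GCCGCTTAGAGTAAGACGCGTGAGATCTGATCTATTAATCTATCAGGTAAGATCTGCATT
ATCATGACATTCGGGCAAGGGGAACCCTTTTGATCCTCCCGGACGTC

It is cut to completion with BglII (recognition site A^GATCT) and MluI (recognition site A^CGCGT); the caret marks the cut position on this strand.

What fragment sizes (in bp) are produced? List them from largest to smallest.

BglII sites (AGATCT) start at positions 23, 50.
BglII cuts after the first base of each site, so after positions 23, 50.
The MluI site (ACGCGT) starts at position 16.
MluI cuts after the first base of each site, so after position 16.
Combined cut positions: 16, 23, 50.
Linear molecule, 3 cuts → 4 fragments:
  1–16 → 16 bp
  17–23 → 7 bp
  24–50 → 27 bp
  51–107 → 57 bp
Sorted largest to smallest: 57, 27, 16, 7 bp.

57, 27, 16, 7 bp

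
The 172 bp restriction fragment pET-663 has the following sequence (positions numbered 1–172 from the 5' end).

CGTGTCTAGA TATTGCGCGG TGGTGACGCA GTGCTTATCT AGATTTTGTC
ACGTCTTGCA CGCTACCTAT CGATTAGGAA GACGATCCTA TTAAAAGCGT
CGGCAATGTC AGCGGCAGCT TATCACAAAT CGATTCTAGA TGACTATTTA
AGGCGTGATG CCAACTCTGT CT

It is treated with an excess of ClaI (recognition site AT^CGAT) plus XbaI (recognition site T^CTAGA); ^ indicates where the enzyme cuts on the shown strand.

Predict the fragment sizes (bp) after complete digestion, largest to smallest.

60, 37, 33, 32, 5, 5 bp

ClaI sites (ATCGAT) start at positions 69, 129.
ClaI cuts after base 2 of each site, so after positions 70, 130.
XbaI sites (TCTAGA) start at positions 5, 38, 135.
XbaI cuts after the first base of each site, so after positions 5, 38, 135.
Combined cut positions: 5, 38, 70, 130, 135.
Linear molecule, 5 cuts → 6 fragments:
  1–5 → 5 bp
  6–38 → 33 bp
  39–70 → 32 bp
  71–130 → 60 bp
  131–135 → 5 bp
  136–172 → 37 bp
Sorted largest to smallest: 60, 37, 33, 32, 5, 5 bp.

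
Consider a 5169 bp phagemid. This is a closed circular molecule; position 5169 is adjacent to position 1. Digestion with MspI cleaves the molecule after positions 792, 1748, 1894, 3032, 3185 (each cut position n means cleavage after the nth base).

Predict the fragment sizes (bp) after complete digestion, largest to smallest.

Circular molecule, 5 cuts → 5 fragments:
  1748 − 792 = 956 bp
  1894 − 1748 = 146 bp
  3032 − 1894 = 1138 bp
  3185 − 3032 = 153 bp
  wrap: 5169 − 3185 + 792 = 2776 bp
Sorted largest to smallest: 2776, 1138, 956, 153, 146 bp.

2776, 1138, 956, 153, 146 bp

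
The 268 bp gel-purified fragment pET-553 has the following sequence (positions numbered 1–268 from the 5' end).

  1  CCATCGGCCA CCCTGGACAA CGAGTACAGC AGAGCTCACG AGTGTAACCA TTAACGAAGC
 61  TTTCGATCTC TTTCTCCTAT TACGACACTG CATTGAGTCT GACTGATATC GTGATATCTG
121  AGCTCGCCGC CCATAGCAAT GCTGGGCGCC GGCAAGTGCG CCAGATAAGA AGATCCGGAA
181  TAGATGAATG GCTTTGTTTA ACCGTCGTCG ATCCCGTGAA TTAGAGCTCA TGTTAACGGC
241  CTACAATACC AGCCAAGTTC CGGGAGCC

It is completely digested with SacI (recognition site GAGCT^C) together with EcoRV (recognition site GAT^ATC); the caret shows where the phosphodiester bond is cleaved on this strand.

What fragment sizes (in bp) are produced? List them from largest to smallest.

104, 71, 40, 36, 9, 8 bp

SacI sites (GAGCTC) start at positions 32, 120, 224.
SacI cuts after base 5 of each site (before the last base), so after positions 36, 124, 228.
EcoRV sites (GATATC) start at positions 105, 113.
EcoRV cuts after base 3 of each site, so after positions 107, 115.
Combined cut positions: 36, 107, 115, 124, 228.
Linear molecule, 5 cuts → 6 fragments:
  1–36 → 36 bp
  37–107 → 71 bp
  108–115 → 8 bp
  116–124 → 9 bp
  125–228 → 104 bp
  229–268 → 40 bp
Sorted largest to smallest: 104, 71, 40, 36, 9, 8 bp.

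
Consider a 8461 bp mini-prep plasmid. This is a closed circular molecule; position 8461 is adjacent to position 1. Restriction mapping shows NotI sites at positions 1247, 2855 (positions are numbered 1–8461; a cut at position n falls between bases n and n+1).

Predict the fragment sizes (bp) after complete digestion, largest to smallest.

6853, 1608 bp

Circular molecule, 2 cuts → 2 fragments:
  2855 − 1247 = 1608 bp
  wrap: 8461 − 2855 + 1247 = 6853 bp
Sorted largest to smallest: 6853, 1608 bp.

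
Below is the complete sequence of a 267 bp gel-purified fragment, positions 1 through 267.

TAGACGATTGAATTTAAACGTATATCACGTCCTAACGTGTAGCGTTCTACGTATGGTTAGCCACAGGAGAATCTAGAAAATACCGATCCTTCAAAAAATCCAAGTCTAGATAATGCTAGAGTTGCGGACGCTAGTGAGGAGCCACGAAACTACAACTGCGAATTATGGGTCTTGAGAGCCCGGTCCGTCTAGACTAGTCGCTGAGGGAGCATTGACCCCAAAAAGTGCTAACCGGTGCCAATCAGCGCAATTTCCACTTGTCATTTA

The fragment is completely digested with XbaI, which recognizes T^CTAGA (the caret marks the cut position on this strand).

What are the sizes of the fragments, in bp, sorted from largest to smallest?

83, 79, 72, 33 bp

XbaI sites (TCTAGA) start at positions 72, 105, 188.
XbaI cuts after the first base of each site, so after positions 72, 105, 188.
Linear molecule, 3 cuts → 4 fragments:
  1–72 → 72 bp
  73–105 → 33 bp
  106–188 → 83 bp
  189–267 → 79 bp
Sorted largest to smallest: 83, 79, 72, 33 bp.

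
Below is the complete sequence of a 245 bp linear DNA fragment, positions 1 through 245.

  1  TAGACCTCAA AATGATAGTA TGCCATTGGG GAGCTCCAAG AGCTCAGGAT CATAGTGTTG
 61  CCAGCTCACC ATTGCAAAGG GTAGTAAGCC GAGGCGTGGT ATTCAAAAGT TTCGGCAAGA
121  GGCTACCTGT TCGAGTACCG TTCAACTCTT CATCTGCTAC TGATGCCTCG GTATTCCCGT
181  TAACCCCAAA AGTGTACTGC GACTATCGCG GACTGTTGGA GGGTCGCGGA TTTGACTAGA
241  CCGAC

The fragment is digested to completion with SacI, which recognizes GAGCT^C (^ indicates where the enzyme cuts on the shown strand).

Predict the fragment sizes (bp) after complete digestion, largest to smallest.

201, 35, 9 bp

SacI sites (GAGCTC) start at positions 31, 40.
SacI cuts after base 5 of each site (before the last base), so after positions 35, 44.
Linear molecule, 2 cuts → 3 fragments:
  1–35 → 35 bp
  36–44 → 9 bp
  45–245 → 201 bp
Sorted largest to smallest: 201, 35, 9 bp.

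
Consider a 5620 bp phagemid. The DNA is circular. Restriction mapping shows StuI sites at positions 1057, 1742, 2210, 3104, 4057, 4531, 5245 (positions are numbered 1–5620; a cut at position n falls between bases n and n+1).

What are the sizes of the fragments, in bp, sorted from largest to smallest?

1432, 953, 894, 714, 685, 474, 468 bp

Circular molecule, 7 cuts → 7 fragments:
  1742 − 1057 = 685 bp
  2210 − 1742 = 468 bp
  3104 − 2210 = 894 bp
  4057 − 3104 = 953 bp
  4531 − 4057 = 474 bp
  5245 − 4531 = 714 bp
  wrap: 5620 − 5245 + 1057 = 1432 bp
Sorted largest to smallest: 1432, 953, 894, 714, 685, 474, 468 bp.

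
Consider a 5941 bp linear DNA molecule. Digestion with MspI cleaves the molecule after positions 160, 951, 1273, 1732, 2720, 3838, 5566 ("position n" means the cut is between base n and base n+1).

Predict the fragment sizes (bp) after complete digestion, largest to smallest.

Linear molecule, 7 cuts → 8 fragments:
  160 − 0 = 160 bp
  951 − 160 = 791 bp
  1273 − 951 = 322 bp
  1732 − 1273 = 459 bp
  2720 − 1732 = 988 bp
  3838 − 2720 = 1118 bp
  5566 − 3838 = 1728 bp
  5941 − 5566 = 375 bp
Sorted largest to smallest: 1728, 1118, 988, 791, 459, 375, 322, 160 bp.

1728, 1118, 988, 791, 459, 375, 322, 160 bp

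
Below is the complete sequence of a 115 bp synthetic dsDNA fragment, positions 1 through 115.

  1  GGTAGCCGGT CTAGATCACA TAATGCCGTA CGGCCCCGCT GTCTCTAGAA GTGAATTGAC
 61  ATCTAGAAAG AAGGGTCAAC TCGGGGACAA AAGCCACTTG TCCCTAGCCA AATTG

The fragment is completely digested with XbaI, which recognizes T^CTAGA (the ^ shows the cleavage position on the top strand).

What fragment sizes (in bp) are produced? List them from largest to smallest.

53, 34, 18, 10 bp

XbaI sites (TCTAGA) start at positions 10, 44, 62.
XbaI cuts after the first base of each site, so after positions 10, 44, 62.
Linear molecule, 3 cuts → 4 fragments:
  1–10 → 10 bp
  11–44 → 34 bp
  45–62 → 18 bp
  63–115 → 53 bp
Sorted largest to smallest: 53, 34, 18, 10 bp.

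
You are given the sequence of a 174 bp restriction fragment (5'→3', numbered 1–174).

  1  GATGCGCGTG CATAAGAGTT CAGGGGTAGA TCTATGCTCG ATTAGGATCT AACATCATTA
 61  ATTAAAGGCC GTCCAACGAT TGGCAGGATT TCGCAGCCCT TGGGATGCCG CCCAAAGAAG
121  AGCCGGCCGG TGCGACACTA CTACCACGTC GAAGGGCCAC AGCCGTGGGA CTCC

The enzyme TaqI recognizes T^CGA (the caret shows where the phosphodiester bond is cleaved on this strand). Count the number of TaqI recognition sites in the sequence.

2

TCGA occurs starting at positions 38, 149.
TaqI cuts at 2 sites.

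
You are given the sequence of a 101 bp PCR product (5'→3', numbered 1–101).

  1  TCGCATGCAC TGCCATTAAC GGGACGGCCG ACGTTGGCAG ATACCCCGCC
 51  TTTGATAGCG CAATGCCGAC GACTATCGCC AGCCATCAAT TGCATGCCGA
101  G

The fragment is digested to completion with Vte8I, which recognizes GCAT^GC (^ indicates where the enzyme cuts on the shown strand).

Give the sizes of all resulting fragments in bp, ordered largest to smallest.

Vte8I sites (GCATGC) start at positions 3, 92.
Vte8I cuts after base 4 of each site, so after positions 6, 95.
Linear molecule, 2 cuts → 3 fragments:
  1–6 → 6 bp
  7–95 → 89 bp
  96–101 → 6 bp
Sorted largest to smallest: 89, 6, 6 bp.

89, 6, 6 bp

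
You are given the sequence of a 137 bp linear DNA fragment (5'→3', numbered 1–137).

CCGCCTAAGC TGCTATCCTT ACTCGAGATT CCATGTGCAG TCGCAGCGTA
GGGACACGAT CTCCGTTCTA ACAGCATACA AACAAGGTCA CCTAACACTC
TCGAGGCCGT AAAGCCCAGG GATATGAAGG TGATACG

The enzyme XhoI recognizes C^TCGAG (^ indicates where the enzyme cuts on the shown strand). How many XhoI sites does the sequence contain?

2

CTCGAG occurs starting at positions 22, 100.
XhoI cuts at 2 sites.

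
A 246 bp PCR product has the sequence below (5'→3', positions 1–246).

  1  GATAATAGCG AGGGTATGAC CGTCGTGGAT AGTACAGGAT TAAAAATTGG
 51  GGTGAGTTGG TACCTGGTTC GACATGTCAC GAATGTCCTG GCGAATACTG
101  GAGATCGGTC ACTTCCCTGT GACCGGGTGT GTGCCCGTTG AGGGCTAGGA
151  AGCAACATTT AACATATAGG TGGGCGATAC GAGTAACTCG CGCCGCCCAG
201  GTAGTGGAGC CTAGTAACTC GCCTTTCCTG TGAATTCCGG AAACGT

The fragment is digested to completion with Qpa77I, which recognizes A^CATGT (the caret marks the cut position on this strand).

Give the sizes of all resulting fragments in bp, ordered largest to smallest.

The Qpa77I site (ACATGT) starts at position 72.
Qpa77I cuts after the first base of each site, so after position 72.
Linear molecule, 1 cut → 2 fragments:
  1–72 → 72 bp
  73–246 → 174 bp
Sorted largest to smallest: 174, 72 bp.

174, 72 bp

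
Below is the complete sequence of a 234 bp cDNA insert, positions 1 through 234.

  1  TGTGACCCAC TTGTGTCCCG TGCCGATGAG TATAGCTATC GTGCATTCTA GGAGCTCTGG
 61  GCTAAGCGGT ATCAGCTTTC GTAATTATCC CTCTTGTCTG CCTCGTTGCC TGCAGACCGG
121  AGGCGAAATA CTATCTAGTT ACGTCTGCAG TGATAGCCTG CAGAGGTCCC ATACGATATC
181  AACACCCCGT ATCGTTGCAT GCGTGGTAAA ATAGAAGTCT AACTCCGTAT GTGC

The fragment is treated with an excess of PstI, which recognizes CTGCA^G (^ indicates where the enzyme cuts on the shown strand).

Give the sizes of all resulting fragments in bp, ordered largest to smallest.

PstI sites (CTGCAG) start at positions 110, 145, 158.
PstI cuts after base 5 of each site (before the last base), so after positions 114, 149, 162.
Linear molecule, 3 cuts → 4 fragments:
  1–114 → 114 bp
  115–149 → 35 bp
  150–162 → 13 bp
  163–234 → 72 bp
Sorted largest to smallest: 114, 72, 35, 13 bp.

114, 72, 35, 13 bp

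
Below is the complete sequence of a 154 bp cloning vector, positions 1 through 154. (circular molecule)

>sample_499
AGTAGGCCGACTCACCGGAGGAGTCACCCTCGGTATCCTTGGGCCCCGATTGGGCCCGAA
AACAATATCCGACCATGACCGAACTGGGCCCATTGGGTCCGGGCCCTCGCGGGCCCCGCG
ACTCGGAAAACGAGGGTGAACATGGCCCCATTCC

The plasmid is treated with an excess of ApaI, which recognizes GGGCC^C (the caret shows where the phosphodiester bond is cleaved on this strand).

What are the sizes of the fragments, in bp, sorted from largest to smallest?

ApaI sites (GGGCCC) start at positions 41, 52, 86, 101, 111.
ApaI cuts after base 5 of each site (before the last base), so after positions 45, 56, 90, 105, 115.
Circular molecule, 5 cuts → 5 fragments:
  46–56 → 11 bp
  57–90 → 34 bp
  91–105 → 15 bp
  106–115 → 10 bp
  116–154 then 1–45 → 39 + 45 = 84 bp
Sorted largest to smallest: 84, 34, 15, 11, 10 bp.

84, 34, 15, 11, 10 bp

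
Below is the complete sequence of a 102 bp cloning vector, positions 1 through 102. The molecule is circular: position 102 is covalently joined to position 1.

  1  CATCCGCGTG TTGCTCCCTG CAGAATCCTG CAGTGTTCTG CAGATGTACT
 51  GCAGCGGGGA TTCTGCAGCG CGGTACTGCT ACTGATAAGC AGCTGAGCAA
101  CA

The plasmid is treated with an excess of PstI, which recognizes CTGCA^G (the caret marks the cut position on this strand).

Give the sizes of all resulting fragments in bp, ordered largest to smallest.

57, 14, 11, 10, 10 bp

PstI sites (CTGCAG) start at positions 18, 28, 38, 49, 63.
PstI cuts after base 5 of each site (before the last base), so after positions 22, 32, 42, 53, 67.
Circular molecule, 5 cuts → 5 fragments:
  23–32 → 10 bp
  33–42 → 10 bp
  43–53 → 11 bp
  54–67 → 14 bp
  68–102 then 1–22 → 35 + 22 = 57 bp
Sorted largest to smallest: 57, 14, 11, 10, 10 bp.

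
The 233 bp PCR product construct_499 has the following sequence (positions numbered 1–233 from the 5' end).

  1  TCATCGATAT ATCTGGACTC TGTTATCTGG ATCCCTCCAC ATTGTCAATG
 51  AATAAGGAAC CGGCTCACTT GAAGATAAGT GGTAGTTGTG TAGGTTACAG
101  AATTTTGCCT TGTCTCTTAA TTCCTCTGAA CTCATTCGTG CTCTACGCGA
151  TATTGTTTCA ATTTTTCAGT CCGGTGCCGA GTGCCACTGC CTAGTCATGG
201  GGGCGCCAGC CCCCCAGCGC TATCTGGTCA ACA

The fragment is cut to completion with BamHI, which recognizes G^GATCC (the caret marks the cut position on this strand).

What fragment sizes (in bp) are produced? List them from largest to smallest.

The BamHI site (GGATCC) starts at position 29.
BamHI cuts after the first base of each site, so after position 29.
Linear molecule, 1 cut → 2 fragments:
  1–29 → 29 bp
  30–233 → 204 bp
Sorted largest to smallest: 204, 29 bp.

204, 29 bp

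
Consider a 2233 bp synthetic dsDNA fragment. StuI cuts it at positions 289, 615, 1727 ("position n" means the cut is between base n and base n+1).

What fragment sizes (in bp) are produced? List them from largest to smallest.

Linear molecule, 3 cuts → 4 fragments:
  289 − 0 = 289 bp
  615 − 289 = 326 bp
  1727 − 615 = 1112 bp
  2233 − 1727 = 506 bp
Sorted largest to smallest: 1112, 506, 326, 289 bp.

1112, 506, 326, 289 bp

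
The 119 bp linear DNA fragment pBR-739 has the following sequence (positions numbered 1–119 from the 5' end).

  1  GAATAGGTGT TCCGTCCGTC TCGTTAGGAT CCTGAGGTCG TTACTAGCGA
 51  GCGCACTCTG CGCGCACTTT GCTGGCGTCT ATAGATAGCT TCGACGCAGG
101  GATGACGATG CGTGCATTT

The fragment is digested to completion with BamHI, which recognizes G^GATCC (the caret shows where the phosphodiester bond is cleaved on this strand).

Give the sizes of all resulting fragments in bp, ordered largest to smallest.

The BamHI site (GGATCC) starts at position 27.
BamHI cuts after the first base of each site, so after position 27.
Linear molecule, 1 cut → 2 fragments:
  1–27 → 27 bp
  28–119 → 92 bp
Sorted largest to smallest: 92, 27 bp.

92, 27 bp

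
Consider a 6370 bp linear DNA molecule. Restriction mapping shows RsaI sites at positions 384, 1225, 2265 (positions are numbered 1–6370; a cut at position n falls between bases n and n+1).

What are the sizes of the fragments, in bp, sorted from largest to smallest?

4105, 1040, 841, 384 bp

Linear molecule, 3 cuts → 4 fragments:
  384 − 0 = 384 bp
  1225 − 384 = 841 bp
  2265 − 1225 = 1040 bp
  6370 − 2265 = 4105 bp
Sorted largest to smallest: 4105, 1040, 841, 384 bp.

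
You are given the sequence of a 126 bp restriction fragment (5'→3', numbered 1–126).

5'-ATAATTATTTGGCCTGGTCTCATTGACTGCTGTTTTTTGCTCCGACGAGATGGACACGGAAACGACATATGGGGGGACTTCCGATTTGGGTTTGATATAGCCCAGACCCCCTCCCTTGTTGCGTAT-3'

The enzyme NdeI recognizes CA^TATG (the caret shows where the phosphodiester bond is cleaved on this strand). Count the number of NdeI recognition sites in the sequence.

CATATG occurs starting at position 66.
NdeI cuts at 1 site.

1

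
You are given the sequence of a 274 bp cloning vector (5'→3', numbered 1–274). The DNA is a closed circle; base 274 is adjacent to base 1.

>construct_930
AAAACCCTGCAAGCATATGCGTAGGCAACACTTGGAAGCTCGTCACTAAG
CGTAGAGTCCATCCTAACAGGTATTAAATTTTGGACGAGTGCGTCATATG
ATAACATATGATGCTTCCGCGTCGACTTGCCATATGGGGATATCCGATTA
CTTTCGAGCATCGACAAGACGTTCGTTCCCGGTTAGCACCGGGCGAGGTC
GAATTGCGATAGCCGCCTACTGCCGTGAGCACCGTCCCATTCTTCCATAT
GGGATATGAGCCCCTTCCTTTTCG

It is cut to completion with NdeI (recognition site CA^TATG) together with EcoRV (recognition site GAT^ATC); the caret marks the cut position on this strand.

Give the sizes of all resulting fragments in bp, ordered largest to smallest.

NdeI sites (CATATG) start at positions 14, 95, 105, 131, 246.
NdeI cuts after base 2 of each site, so after positions 15, 96, 106, 132, 247.
The EcoRV site (GATATC) starts at position 139.
EcoRV cuts after base 3 of each site, so after position 141.
Combined cut positions: 15, 96, 106, 132, 141, 247.
Circular molecule, 6 cuts → 6 fragments:
  16–96 → 81 bp
  97–106 → 10 bp
  107–132 → 26 bp
  133–141 → 9 bp
  142–247 → 106 bp
  248–274 then 1–15 → 27 + 15 = 42 bp
Sorted largest to smallest: 106, 81, 42, 26, 10, 9 bp.

106, 81, 42, 26, 10, 9 bp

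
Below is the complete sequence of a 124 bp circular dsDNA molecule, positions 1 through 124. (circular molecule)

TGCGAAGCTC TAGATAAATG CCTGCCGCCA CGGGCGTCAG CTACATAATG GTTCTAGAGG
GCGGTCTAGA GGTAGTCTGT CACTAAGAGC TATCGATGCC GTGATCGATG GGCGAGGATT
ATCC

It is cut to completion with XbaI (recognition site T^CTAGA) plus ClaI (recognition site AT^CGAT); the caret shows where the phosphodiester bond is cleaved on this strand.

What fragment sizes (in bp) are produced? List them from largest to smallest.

44, 28, 28, 12, 12 bp

XbaI sites (TCTAGA) start at positions 9, 53, 65.
XbaI cuts after the first base of each site, so after positions 9, 53, 65.
ClaI sites (ATCGAT) start at positions 92, 104.
ClaI cuts after base 2 of each site, so after positions 93, 105.
Combined cut positions: 9, 53, 65, 93, 105.
Circular molecule, 5 cuts → 5 fragments:
  10–53 → 44 bp
  54–65 → 12 bp
  66–93 → 28 bp
  94–105 → 12 bp
  106–124 then 1–9 → 19 + 9 = 28 bp
Sorted largest to smallest: 44, 28, 28, 12, 12 bp.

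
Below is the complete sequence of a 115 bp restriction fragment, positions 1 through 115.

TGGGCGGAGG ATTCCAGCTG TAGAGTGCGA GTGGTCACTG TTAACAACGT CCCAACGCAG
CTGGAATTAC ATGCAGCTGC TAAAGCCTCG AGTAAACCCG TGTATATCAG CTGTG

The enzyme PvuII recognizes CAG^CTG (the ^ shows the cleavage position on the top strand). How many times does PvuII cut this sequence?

CAGCTG occurs starting at positions 15, 58, 74, 108.
PvuII cuts at 4 sites.

4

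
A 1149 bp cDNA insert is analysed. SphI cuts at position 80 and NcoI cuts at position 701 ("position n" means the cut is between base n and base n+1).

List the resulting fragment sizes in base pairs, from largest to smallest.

Combined cut positions (sorted): 80, 701.
Linear molecule, 2 cuts → 3 fragments:
  80 − 0 = 80 bp
  701 − 80 = 621 bp
  1149 − 701 = 448 bp
Sorted largest to smallest: 621, 448, 80 bp.

621, 448, 80 bp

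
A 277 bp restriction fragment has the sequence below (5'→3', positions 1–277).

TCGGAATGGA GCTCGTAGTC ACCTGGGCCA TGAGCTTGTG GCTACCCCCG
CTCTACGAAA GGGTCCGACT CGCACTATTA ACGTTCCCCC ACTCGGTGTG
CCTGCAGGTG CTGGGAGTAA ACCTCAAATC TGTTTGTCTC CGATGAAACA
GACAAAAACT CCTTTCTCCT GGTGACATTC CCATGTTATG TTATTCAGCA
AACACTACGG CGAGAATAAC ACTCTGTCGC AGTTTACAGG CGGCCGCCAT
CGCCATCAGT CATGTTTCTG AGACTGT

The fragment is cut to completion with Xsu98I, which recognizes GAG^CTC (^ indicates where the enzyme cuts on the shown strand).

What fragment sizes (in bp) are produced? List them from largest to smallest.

266, 11 bp

The Xsu98I site (GAGCTC) starts at position 9.
Xsu98I cuts after base 3 of each site, so after position 11.
Linear molecule, 1 cut → 2 fragments:
  1–11 → 11 bp
  12–277 → 266 bp
Sorted largest to smallest: 266, 11 bp.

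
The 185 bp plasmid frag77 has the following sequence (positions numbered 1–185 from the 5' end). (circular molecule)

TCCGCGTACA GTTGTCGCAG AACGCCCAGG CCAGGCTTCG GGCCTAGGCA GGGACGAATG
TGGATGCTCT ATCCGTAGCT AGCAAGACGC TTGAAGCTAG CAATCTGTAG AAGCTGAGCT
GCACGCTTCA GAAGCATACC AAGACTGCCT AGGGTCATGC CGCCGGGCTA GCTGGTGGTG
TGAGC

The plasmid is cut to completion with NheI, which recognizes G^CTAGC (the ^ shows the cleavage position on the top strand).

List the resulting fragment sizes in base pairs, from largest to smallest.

NheI sites (GCTAGC) start at positions 78, 96, 167.
NheI cuts after the first base of each site, so after positions 78, 96, 167.
Circular molecule, 3 cuts → 3 fragments:
  79–96 → 18 bp
  97–167 → 71 bp
  168–185 then 1–78 → 18 + 78 = 96 bp
Sorted largest to smallest: 96, 71, 18 bp.

96, 71, 18 bp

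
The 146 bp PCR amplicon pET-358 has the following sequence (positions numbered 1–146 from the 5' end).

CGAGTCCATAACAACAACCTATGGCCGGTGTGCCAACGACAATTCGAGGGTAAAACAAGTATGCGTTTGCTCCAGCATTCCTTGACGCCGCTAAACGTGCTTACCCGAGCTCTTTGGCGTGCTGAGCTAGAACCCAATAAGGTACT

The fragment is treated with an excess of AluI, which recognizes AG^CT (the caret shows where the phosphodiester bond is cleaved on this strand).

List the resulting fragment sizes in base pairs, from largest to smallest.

109, 20, 17 bp

AluI sites (AGCT) start at positions 108, 125.
AluI cuts after base 2 of each site, so after positions 109, 126.
Linear molecule, 2 cuts → 3 fragments:
  1–109 → 109 bp
  110–126 → 17 bp
  127–146 → 20 bp
Sorted largest to smallest: 109, 20, 17 bp.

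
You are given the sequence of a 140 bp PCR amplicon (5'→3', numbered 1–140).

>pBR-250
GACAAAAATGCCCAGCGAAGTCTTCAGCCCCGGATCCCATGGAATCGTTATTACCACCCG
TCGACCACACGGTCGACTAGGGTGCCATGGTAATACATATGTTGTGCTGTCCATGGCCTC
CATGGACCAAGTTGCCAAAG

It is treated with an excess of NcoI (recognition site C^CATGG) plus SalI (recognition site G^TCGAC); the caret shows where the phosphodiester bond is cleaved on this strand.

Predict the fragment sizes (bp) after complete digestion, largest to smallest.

NcoI sites (CCATGG) start at positions 37, 85, 111, 120.
NcoI cuts after the first base of each site, so after positions 37, 85, 111, 120.
SalI sites (GTCGAC) start at positions 60, 72.
SalI cuts after the first base of each site, so after positions 60, 72.
Combined cut positions: 37, 60, 72, 85, 111, 120.
Linear molecule, 6 cuts → 7 fragments:
  1–37 → 37 bp
  38–60 → 23 bp
  61–72 → 12 bp
  73–85 → 13 bp
  86–111 → 26 bp
  112–120 → 9 bp
  121–140 → 20 bp
Sorted largest to smallest: 37, 26, 23, 20, 13, 12, 9 bp.

37, 26, 23, 20, 13, 12, 9 bp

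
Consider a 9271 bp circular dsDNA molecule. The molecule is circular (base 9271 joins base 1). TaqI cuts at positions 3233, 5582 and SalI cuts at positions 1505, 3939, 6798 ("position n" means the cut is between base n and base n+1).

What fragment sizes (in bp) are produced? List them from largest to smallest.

Combined cut positions (sorted): 1505, 3233, 3939, 5582, 6798.
Circular molecule, 5 cuts → 5 fragments:
  3233 − 1505 = 1728 bp
  3939 − 3233 = 706 bp
  5582 − 3939 = 1643 bp
  6798 − 5582 = 1216 bp
  wrap: 9271 − 6798 + 1505 = 3978 bp
Sorted largest to smallest: 3978, 1728, 1643, 1216, 706 bp.

3978, 1728, 1643, 1216, 706 bp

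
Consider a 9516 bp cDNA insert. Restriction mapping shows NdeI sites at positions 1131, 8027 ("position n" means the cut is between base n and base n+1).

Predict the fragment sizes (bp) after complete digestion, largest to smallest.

Linear molecule, 2 cuts → 3 fragments:
  1131 − 0 = 1131 bp
  8027 − 1131 = 6896 bp
  9516 − 8027 = 1489 bp
Sorted largest to smallest: 6896, 1489, 1131 bp.

6896, 1489, 1131 bp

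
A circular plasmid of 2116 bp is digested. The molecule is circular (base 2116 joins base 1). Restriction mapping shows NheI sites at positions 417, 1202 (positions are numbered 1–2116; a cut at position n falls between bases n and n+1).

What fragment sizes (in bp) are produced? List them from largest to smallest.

Circular molecule, 2 cuts → 2 fragments:
  1202 − 417 = 785 bp
  wrap: 2116 − 1202 + 417 = 1331 bp
Sorted largest to smallest: 1331, 785 bp.

1331, 785 bp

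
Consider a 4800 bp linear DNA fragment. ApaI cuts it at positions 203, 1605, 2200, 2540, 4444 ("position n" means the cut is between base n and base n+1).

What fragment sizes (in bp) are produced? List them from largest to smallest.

1904, 1402, 595, 356, 340, 203 bp

Linear molecule, 5 cuts → 6 fragments:
  203 − 0 = 203 bp
  1605 − 203 = 1402 bp
  2200 − 1605 = 595 bp
  2540 − 2200 = 340 bp
  4444 − 2540 = 1904 bp
  4800 − 4444 = 356 bp
Sorted largest to smallest: 1904, 1402, 595, 356, 340, 203 bp.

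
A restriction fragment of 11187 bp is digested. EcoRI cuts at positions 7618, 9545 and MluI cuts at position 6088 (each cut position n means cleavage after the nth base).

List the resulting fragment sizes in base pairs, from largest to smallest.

6088, 1927, 1642, 1530 bp

Combined cut positions (sorted): 6088, 7618, 9545.
Linear molecule, 3 cuts → 4 fragments:
  6088 − 0 = 6088 bp
  7618 − 6088 = 1530 bp
  9545 − 7618 = 1927 bp
  11187 − 9545 = 1642 bp
Sorted largest to smallest: 6088, 1927, 1642, 1530 bp.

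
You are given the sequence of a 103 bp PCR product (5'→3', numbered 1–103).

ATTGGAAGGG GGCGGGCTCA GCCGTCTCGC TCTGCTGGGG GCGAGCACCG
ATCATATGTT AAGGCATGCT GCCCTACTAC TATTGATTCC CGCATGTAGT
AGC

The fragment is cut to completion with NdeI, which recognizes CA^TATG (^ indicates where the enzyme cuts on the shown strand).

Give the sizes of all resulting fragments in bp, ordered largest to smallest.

The NdeI site (CATATG) starts at position 53.
NdeI cuts after base 2 of each site, so after position 54.
Linear molecule, 1 cut → 2 fragments:
  1–54 → 54 bp
  55–103 → 49 bp
Sorted largest to smallest: 54, 49 bp.

54, 49 bp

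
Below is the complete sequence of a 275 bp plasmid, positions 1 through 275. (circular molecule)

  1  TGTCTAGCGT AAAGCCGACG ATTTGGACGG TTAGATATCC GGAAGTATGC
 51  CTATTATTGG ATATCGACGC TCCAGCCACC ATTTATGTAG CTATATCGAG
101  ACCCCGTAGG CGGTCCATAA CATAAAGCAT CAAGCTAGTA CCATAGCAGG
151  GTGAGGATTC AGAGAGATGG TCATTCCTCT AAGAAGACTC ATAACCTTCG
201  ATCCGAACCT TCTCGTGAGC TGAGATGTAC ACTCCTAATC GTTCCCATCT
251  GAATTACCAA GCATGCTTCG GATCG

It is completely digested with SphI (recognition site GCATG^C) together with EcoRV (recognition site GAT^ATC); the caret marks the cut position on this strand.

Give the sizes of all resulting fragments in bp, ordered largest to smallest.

The SphI site (GCATGC) starts at position 261.
SphI cuts after base 5 of each site (before the last base), so after position 265.
EcoRV sites (GATATC) start at positions 34, 60.
EcoRV cuts after base 3 of each site, so after positions 36, 62.
Combined cut positions: 36, 62, 265.
Circular molecule, 3 cuts → 3 fragments:
  37–62 → 26 bp
  63–265 → 203 bp
  266–275 then 1–36 → 10 + 36 = 46 bp
Sorted largest to smallest: 203, 46, 26 bp.

203, 46, 26 bp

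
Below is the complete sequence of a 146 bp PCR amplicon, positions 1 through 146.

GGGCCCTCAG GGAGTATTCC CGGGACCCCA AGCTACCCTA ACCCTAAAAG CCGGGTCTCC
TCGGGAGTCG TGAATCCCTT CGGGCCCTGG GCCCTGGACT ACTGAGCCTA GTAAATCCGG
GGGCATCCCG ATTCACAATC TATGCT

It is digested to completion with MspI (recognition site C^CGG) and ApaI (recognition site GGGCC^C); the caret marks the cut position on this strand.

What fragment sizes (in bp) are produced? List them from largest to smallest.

MspI sites (CCGG) start at positions 20, 51, 117.
MspI cuts after the first base of each site, so after positions 20, 51, 117.
ApaI sites (GGGCCC) start at positions 1, 82, 89.
ApaI cuts after base 5 of each site (before the last base), so after positions 5, 86, 93.
Combined cut positions: 5, 20, 51, 86, 93, 117.
Linear molecule, 6 cuts → 7 fragments:
  1–5 → 5 bp
  6–20 → 15 bp
  21–51 → 31 bp
  52–86 → 35 bp
  87–93 → 7 bp
  94–117 → 24 bp
  118–146 → 29 bp
Sorted largest to smallest: 35, 31, 29, 24, 15, 7, 5 bp.

35, 31, 29, 24, 15, 7, 5 bp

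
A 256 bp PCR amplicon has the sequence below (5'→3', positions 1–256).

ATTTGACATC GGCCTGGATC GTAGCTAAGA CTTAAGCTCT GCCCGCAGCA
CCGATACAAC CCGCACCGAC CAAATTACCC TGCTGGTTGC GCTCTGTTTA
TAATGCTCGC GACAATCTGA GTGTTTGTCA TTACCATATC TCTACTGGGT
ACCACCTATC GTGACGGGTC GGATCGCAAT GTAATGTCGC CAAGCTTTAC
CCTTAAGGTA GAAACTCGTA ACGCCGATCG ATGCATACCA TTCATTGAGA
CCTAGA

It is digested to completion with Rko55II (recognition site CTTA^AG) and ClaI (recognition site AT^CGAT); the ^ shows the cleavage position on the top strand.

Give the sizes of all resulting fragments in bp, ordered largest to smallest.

Rko55II sites (CTTAAG) start at positions 31, 202.
Rko55II cuts after base 4 of each site, so after positions 34, 205.
The ClaI site (ATCGAT) starts at position 227.
ClaI cuts after base 2 of each site, so after position 228.
Combined cut positions: 34, 205, 228.
Linear molecule, 3 cuts → 4 fragments:
  1–34 → 34 bp
  35–205 → 171 bp
  206–228 → 23 bp
  229–256 → 28 bp
Sorted largest to smallest: 171, 34, 28, 23 bp.

171, 34, 28, 23 bp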